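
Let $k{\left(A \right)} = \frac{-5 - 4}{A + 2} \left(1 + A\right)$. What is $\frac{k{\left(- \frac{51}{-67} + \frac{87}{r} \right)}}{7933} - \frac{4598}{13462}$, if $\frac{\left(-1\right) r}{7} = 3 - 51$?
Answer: $- \frac{414245363182}{1210136732249} \approx -0.34231$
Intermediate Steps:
$r = 336$ ($r = - 7 \left(3 - 51\right) = \left(-7\right) \left(-48\right) = 336$)
$k{\left(A \right)} = - \frac{9 \left(1 + A\right)}{2 + A}$ ($k{\left(A \right)} = - \frac{9}{2 + A} \left(1 + A\right) = - \frac{9 \left(1 + A\right)}{2 + A}$)
$\frac{k{\left(- \frac{51}{-67} + \frac{87}{r} \right)}}{7933} - \frac{4598}{13462} = \frac{9 \frac{1}{2 + \left(- \frac{51}{-67} + \frac{87}{336}\right)} \left(-1 - \left(- \frac{51}{-67} + \frac{87}{336}\right)\right)}{7933} - \frac{4598}{13462} = \frac{9 \left(-1 - \left(\left(-51\right) \left(- \frac{1}{67}\right) + 87 \cdot \frac{1}{336}\right)\right)}{2 + \left(\left(-51\right) \left(- \frac{1}{67}\right) + 87 \cdot \frac{1}{336}\right)} \frac{1}{7933} - \frac{2299}{6731} = \frac{9 \left(-1 - \left(\frac{51}{67} + \frac{29}{112}\right)\right)}{2 + \left(\frac{51}{67} + \frac{29}{112}\right)} \frac{1}{7933} - \frac{2299}{6731} = \frac{9 \left(-1 - \frac{7655}{7504}\right)}{2 + \frac{7655}{7504}} \cdot \frac{1}{7933} - \frac{2299}{6731} = \frac{9 \left(-1 - \frac{7655}{7504}\right)}{\frac{22663}{7504}} \cdot \frac{1}{7933} - \frac{2299}{6731} = 9 \cdot \frac{7504}{22663} \left(- \frac{15159}{7504}\right) \frac{1}{7933} - \frac{2299}{6731} = \left(- \frac{136431}{22663}\right) \frac{1}{7933} - \frac{2299}{6731} = - \frac{136431}{179785579} - \frac{2299}{6731} = - \frac{414245363182}{1210136732249}$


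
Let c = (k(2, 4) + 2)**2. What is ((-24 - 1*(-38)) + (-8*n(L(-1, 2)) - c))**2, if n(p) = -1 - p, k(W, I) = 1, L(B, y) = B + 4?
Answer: 1369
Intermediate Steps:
L(B, y) = 4 + B
c = 9 (c = (1 + 2)**2 = 3**2 = 9)
((-24 - 1*(-38)) + (-8*n(L(-1, 2)) - c))**2 = ((-24 - 1*(-38)) + (-8*(-1 - (4 - 1)) - 1*9))**2 = ((-24 + 38) + (-8*(-1 - 1*3) - 9))**2 = (14 + (-8*(-1 - 3) - 9))**2 = (14 + (-8*(-4) - 9))**2 = (14 + (32 - 9))**2 = (14 + 23)**2 = 37**2 = 1369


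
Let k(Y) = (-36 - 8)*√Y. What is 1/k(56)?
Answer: -√14/1232 ≈ -0.0030371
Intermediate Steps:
k(Y) = -44*√Y
1/k(56) = 1/(-88*√14) = -√14/1232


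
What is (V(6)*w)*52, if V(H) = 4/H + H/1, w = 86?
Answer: 89440/3 ≈ 29813.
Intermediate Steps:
V(H) = H + 4/H (V(H) = 4/H + H*1 = 4/H + H = H + 4/H)
(V(6)*w)*52 = ((6 + 4/6)*86)*52 = ((6 + 4*(⅙))*86)*52 = ((6 + ⅔)*86)*52 = ((20/3)*86)*52 = (1720/3)*52 = 89440/3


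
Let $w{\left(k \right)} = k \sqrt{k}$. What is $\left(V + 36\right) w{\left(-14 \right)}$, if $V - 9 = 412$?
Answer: $- 6398 i \sqrt{14} \approx - 23939.0 i$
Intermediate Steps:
$V = 421$ ($V = 9 + 412 = 421$)
$w{\left(k \right)} = k^{\frac{3}{2}}$
$\left(V + 36\right) w{\left(-14 \right)} = \left(421 + 36\right) \left(-14\right)^{\frac{3}{2}} = 457 \left(- 14 i \sqrt{14}\right) = - 6398 i \sqrt{14}$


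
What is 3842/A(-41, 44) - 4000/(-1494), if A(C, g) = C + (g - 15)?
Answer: -474329/1494 ≈ -317.49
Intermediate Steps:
A(C, g) = -15 + C + g (A(C, g) = C + (-15 + g) = -15 + C + g)
3842/A(-41, 44) - 4000/(-1494) = 3842/(-15 - 41 + 44) - 4000/(-1494) = 3842/(-12) - 4000*(-1/1494) = 3842*(-1/12) + 2000/747 = -1921/6 + 2000/747 = -474329/1494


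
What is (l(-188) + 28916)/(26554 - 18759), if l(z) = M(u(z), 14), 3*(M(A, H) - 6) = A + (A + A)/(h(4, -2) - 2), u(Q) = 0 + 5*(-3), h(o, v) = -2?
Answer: 57839/15590 ≈ 3.7100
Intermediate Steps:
u(Q) = -15 (u(Q) = 0 - 15 = -15)
M(A, H) = 6 + A/6 (M(A, H) = 6 + (A + (A + A)/(-2 - 2))/3 = 6 + (A + (2*A)/(-4))/3 = 6 + (A + (2*A)*(-1/4))/3 = 6 + (A - A/2)/3 = 6 + (A/2)/3 = 6 + A/6)
l(z) = 7/2 (l(z) = 6 + (1/6)*(-15) = 6 - 5/2 = 7/2)
(l(-188) + 28916)/(26554 - 18759) = (7/2 + 28916)/(26554 - 18759) = (57839/2)/7795 = (57839/2)*(1/7795) = 57839/15590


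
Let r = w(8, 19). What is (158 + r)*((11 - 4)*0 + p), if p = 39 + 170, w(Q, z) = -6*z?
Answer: 9196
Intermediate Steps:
r = -114 (r = -6*19 = -114)
p = 209
(158 + r)*((11 - 4)*0 + p) = (158 - 114)*((11 - 4)*0 + 209) = 44*(7*0 + 209) = 44*(0 + 209) = 44*209 = 9196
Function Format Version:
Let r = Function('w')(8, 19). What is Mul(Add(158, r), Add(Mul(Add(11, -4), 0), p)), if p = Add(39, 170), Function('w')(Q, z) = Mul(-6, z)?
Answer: 9196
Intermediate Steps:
r = -114 (r = Mul(-6, 19) = -114)
p = 209
Mul(Add(158, r), Add(Mul(Add(11, -4), 0), p)) = Mul(Add(158, -114), Add(Mul(Add(11, -4), 0), 209)) = Mul(44, Add(Mul(7, 0), 209)) = Mul(44, Add(0, 209)) = Mul(44, 209) = 9196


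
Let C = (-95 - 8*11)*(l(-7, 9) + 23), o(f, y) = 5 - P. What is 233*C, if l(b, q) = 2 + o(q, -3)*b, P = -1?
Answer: 724863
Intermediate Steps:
o(f, y) = 6 (o(f, y) = 5 - 1*(-1) = 5 + 1 = 6)
l(b, q) = 2 + 6*b
C = 3111 (C = (-95 - 8*11)*((2 + 6*(-7)) + 23) = (-95 - 88)*((2 - 42) + 23) = -183*(-40 + 23) = -183*(-17) = 3111)
233*C = 233*3111 = 724863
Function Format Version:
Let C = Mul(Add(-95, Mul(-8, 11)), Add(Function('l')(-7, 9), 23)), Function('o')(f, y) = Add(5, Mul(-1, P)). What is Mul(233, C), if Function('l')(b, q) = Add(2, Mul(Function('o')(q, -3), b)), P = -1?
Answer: 724863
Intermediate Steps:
Function('o')(f, y) = 6 (Function('o')(f, y) = Add(5, Mul(-1, -1)) = Add(5, 1) = 6)
Function('l')(b, q) = Add(2, Mul(6, b))
C = 3111 (C = Mul(Add(-95, Mul(-8, 11)), Add(Add(2, Mul(6, -7)), 23)) = Mul(Add(-95, -88), Add(Add(2, -42), 23)) = Mul(-183, Add(-40, 23)) = Mul(-183, -17) = 3111)
Mul(233, C) = Mul(233, 3111) = 724863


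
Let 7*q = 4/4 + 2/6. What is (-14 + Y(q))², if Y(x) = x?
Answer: 84100/441 ≈ 190.70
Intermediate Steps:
q = 4/21 (q = (4/4 + 2/6)/7 = (4*(¼) + 2*(⅙))/7 = (1 + ⅓)/7 = (⅐)*(4/3) = 4/21 ≈ 0.19048)
(-14 + Y(q))² = (-14 + 4/21)² = (-290/21)² = 84100/441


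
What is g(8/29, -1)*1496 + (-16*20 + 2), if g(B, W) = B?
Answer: 2746/29 ≈ 94.690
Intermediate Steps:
g(8/29, -1)*1496 + (-16*20 + 2) = (8/29)*1496 + (-16*20 + 2) = (8*(1/29))*1496 + (-320 + 2) = (8/29)*1496 - 318 = 11968/29 - 318 = 2746/29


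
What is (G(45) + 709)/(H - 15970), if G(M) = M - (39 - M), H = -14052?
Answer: -380/15011 ≈ -0.025315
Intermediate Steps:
G(M) = -39 + 2*M (G(M) = M + (-39 + M) = -39 + 2*M)
(G(45) + 709)/(H - 15970) = ((-39 + 2*45) + 709)/(-14052 - 15970) = ((-39 + 90) + 709)/(-30022) = (51 + 709)*(-1/30022) = 760*(-1/30022) = -380/15011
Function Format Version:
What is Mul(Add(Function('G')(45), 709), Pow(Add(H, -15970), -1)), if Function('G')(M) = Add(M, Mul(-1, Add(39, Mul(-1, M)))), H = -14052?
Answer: Rational(-380, 15011) ≈ -0.025315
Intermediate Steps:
Function('G')(M) = Add(-39, Mul(2, M)) (Function('G')(M) = Add(M, Add(-39, M)) = Add(-39, Mul(2, M)))
Mul(Add(Function('G')(45), 709), Pow(Add(H, -15970), -1)) = Mul(Add(Add(-39, Mul(2, 45)), 709), Pow(Add(-14052, -15970), -1)) = Mul(Add(Add(-39, 90), 709), Pow(-30022, -1)) = Mul(Add(51, 709), Rational(-1, 30022)) = Mul(760, Rational(-1, 30022)) = Rational(-380, 15011)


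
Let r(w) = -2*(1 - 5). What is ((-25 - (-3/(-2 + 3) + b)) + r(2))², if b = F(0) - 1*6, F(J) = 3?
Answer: 121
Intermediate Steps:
r(w) = 8 (r(w) = -2*(-4) = 8)
b = -3 (b = 3 - 1*6 = 3 - 6 = -3)
((-25 - (-3/(-2 + 3) + b)) + r(2))² = ((-25 - (-3/(-2 + 3) - 3)) + 8)² = ((-25 - (-3/1 - 3)) + 8)² = ((-25 - (-3*1 - 3)) + 8)² = ((-25 - (-3 - 3)) + 8)² = ((-25 - 1*(-6)) + 8)² = ((-25 + 6) + 8)² = (-19 + 8)² = (-11)² = 121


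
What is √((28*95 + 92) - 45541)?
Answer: I*√42789 ≈ 206.85*I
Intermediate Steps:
√((28*95 + 92) - 45541) = √((2660 + 92) - 45541) = √(2752 - 45541) = √(-42789) = I*√42789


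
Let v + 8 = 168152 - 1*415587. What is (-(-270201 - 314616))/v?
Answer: -194939/82481 ≈ -2.3634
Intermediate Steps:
v = -247443 (v = -8 + (168152 - 1*415587) = -8 + (168152 - 415587) = -8 - 247435 = -247443)
(-(-270201 - 314616))/v = -(-270201 - 314616)/(-247443) = -1*(-584817)*(-1/247443) = 584817*(-1/247443) = -194939/82481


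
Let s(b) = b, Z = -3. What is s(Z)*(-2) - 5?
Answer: 1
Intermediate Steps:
s(Z)*(-2) - 5 = -3*(-2) - 5 = 6 - 5 = 1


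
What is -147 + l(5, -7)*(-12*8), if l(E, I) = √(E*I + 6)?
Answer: -147 - 96*I*√29 ≈ -147.0 - 516.98*I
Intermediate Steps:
l(E, I) = √(6 + E*I)
-147 + l(5, -7)*(-12*8) = -147 + √(6 + 5*(-7))*(-12*8) = -147 + √(6 - 35)*(-96) = -147 + √(-29)*(-96) = -147 + (I*√29)*(-96) = -147 - 96*I*√29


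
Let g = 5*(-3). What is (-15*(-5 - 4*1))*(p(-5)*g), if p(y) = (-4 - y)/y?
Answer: 405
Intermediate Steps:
g = -15
p(y) = (-4 - y)/y
(-15*(-5 - 4*1))*(p(-5)*g) = (-15*(-5 - 4*1))*(((-4 - 1*(-5))/(-5))*(-15)) = (-15*(-5 - 4))*(-(-4 + 5)/5*(-15)) = (-15*(-9))*(-⅕*1*(-15)) = 135*(-⅕*(-15)) = 135*3 = 405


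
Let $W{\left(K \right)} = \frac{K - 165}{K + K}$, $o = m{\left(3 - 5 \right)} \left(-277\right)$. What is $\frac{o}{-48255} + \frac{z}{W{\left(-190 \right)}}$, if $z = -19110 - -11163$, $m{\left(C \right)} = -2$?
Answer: $- \frac{29144708194}{3426105} \approx -8506.7$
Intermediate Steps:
$o = 554$ ($o = \left(-2\right) \left(-277\right) = 554$)
$z = -7947$ ($z = -19110 + 11163 = -7947$)
$W{\left(K \right)} = \frac{-165 + K}{2 K}$
$\frac{o}{-48255} + \frac{z}{W{\left(-190 \right)}} = \frac{554}{-48255} - \frac{7947}{\frac{1}{2} \frac{1}{-190} \left(-165 - 190\right)} = 554 \left(- \frac{1}{48255}\right) - \frac{7947}{\frac{1}{2} \left(- \frac{1}{190}\right) \left(-355\right)} = - \frac{554}{48255} - \frac{7947}{\frac{71}{76}} = - \frac{554}{48255} - \frac{603972}{71} = - \frac{29144708194}{3426105}$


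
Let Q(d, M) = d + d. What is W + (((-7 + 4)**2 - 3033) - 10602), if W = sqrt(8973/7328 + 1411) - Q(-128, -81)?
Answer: -13370 + sqrt(4739741698)/1832 ≈ -13332.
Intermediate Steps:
Q(d, M) = 2*d
W = 256 + sqrt(4739741698)/1832 (W = sqrt(8973/7328 + 1411) - 2*(-128) = sqrt(8973*(1/7328) + 1411) - 1*(-256) = sqrt(8973/7328 + 1411) + 256 = sqrt(10348781/7328) + 256 = sqrt(4739741698)/1832 + 256 = 256 + sqrt(4739741698)/1832 ≈ 293.58)
W + (((-7 + 4)**2 - 3033) - 10602) = (256 + sqrt(4739741698)/1832) + (((-7 + 4)**2 - 3033) - 10602) = (256 + sqrt(4739741698)/1832) + (((-3)**2 - 3033) - 10602) = (256 + sqrt(4739741698)/1832) + ((9 - 3033) - 10602) = (256 + sqrt(4739741698)/1832) + (-3024 - 10602) = (256 + sqrt(4739741698)/1832) - 13626 = -13370 + sqrt(4739741698)/1832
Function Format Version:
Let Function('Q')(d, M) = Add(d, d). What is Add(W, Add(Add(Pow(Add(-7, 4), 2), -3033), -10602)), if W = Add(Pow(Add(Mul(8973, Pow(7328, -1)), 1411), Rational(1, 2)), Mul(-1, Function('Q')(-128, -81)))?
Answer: Add(-13370, Mul(Rational(1, 1832), Pow(4739741698, Rational(1, 2)))) ≈ -13332.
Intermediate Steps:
Function('Q')(d, M) = Mul(2, d)
W = Add(256, Mul(Rational(1, 1832), Pow(4739741698, Rational(1, 2)))) (W = Add(Pow(Add(Mul(8973, Pow(7328, -1)), 1411), Rational(1, 2)), Mul(-1, Mul(2, -128))) = Add(Pow(Add(Mul(8973, Rational(1, 7328)), 1411), Rational(1, 2)), Mul(-1, -256)) = Add(Pow(Add(Rational(8973, 7328), 1411), Rational(1, 2)), 256) = Add(Pow(Rational(10348781, 7328), Rational(1, 2)), 256) = Add(Mul(Rational(1, 1832), Pow(4739741698, Rational(1, 2))), 256) = Add(256, Mul(Rational(1, 1832), Pow(4739741698, Rational(1, 2)))) ≈ 293.58)
Add(W, Add(Add(Pow(Add(-7, 4), 2), -3033), -10602)) = Add(Add(256, Mul(Rational(1, 1832), Pow(4739741698, Rational(1, 2)))), Add(Add(Pow(Add(-7, 4), 2), -3033), -10602)) = Add(Add(256, Mul(Rational(1, 1832), Pow(4739741698, Rational(1, 2)))), Add(Add(Pow(-3, 2), -3033), -10602)) = Add(Add(256, Mul(Rational(1, 1832), Pow(4739741698, Rational(1, 2)))), Add(Add(9, -3033), -10602)) = Add(Add(256, Mul(Rational(1, 1832), Pow(4739741698, Rational(1, 2)))), Add(-3024, -10602)) = Add(Add(256, Mul(Rational(1, 1832), Pow(4739741698, Rational(1, 2)))), -13626) = Add(-13370, Mul(Rational(1, 1832), Pow(4739741698, Rational(1, 2))))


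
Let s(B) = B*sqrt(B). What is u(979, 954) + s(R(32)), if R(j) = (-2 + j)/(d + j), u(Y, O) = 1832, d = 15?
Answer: 1832 + 30*sqrt(1410)/2209 ≈ 1832.5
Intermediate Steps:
R(j) = (-2 + j)/(15 + j)
s(B) = B**(3/2)
u(979, 954) + s(R(32)) = 1832 + ((-2 + 32)/(15 + 32))**(3/2) = 1832 + (30/47)**(3/2) = 1832 + 30*sqrt(1410)/2209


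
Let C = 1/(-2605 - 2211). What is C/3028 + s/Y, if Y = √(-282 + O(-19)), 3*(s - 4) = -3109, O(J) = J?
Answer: -1/14582848 + 3097*I*√301/903 ≈ -6.8574e-8 + 59.503*I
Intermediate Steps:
s = -3097/3 (s = 4 + (⅓)*(-3109) = 4 - 3109/3 = -3097/3 ≈ -1032.3)
Y = I*√301 (Y = √(-282 - 19) = √(-301) = I*√301 ≈ 17.349*I)
C = -1/4816 (C = 1/(-4816) = -1/4816 ≈ -0.00020764)
C/3028 + s/Y = -1/4816/3028 - 3097*(-I*√301/301)/3 = -1/4816*1/3028 - (-3097)*I*√301/903 = -1/14582848 + 3097*I*√301/903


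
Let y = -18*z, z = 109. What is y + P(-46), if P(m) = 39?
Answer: -1923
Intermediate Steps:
y = -1962 (y = -18*109 = -1962)
y + P(-46) = -1962 + 39 = -1923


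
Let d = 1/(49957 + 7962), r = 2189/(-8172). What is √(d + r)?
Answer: I*√1666808609299147/78885678 ≈ 0.51754*I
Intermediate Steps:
r = -2189/8172 (r = 2189*(-1/8172) = -2189/8172 ≈ -0.26787)
d = 1/57919 ≈ 1.7265e-5
√(d + r) = √(1/57919 - 2189/8172) = √(-126776519/473314068) = I*√1666808609299147/78885678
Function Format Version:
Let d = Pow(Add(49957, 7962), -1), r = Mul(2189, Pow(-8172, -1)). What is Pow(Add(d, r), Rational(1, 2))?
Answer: Mul(Rational(1, 78885678), I, Pow(1666808609299147, Rational(1, 2))) ≈ Mul(0.51754, I)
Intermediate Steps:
r = Rational(-2189, 8172) (r = Mul(2189, Rational(-1, 8172)) = Rational(-2189, 8172) ≈ -0.26787)
d = Rational(1, 57919) (d = Pow(57919, -1) = Rational(1, 57919) ≈ 1.7265e-5)
Pow(Add(d, r), Rational(1, 2)) = Pow(Add(Rational(1, 57919), Rational(-2189, 8172)), Rational(1, 2)) = Pow(Rational(-126776519, 473314068), Rational(1, 2)) = Mul(Rational(1, 78885678), I, Pow(1666808609299147, Rational(1, 2)))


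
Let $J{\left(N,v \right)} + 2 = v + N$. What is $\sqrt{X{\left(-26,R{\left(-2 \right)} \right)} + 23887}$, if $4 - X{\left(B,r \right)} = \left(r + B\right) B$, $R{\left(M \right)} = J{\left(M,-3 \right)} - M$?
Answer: $9 \sqrt{285} \approx 151.94$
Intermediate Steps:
$J{\left(N,v \right)} = -2 + N + v$ ($J{\left(N,v \right)} = -2 + \left(v + N\right) = -2 + \left(N + v\right) = -2 + N + v$)
$R{\left(M \right)} = -5$ ($R{\left(M \right)} = \left(-2 + M - 3\right) - M = \left(-5 + M\right) - M = -5$)
$X{\left(B,r \right)} = 4 - B \left(B + r\right)$ ($X{\left(B,r \right)} = 4 - \left(r + B\right) B = 4 - \left(B + r\right) B = 4 - B \left(B + r\right)$)
$\sqrt{X{\left(-26,R{\left(-2 \right)} \right)} + 23887} = \sqrt{\left(4 - \left(-26\right)^{2} - \left(-26\right) \left(-5\right)\right) + 23887} = \sqrt{\left(4 - 676 - 130\right) + 23887} = \sqrt{-802 + 23887} = \sqrt{23085} = 9 \sqrt{285}$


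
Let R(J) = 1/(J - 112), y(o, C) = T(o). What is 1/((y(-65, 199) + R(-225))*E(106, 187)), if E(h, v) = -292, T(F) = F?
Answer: 337/6396552 ≈ 5.2685e-5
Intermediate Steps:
y(o, C) = o
R(J) = 1/(-112 + J)
1/((y(-65, 199) + R(-225))*E(106, 187)) = 1/(-65 + 1/(-112 - 225)*(-292)) = -1/292/(-65 + 1/(-337)) = -1/292/(-65 - 1/337) = -1/292/(-21906/337) = -337/21906*(-1/292) = 337/6396552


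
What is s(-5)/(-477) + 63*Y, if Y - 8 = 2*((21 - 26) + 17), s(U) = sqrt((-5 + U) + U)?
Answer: 2016 - I*sqrt(15)/477 ≈ 2016.0 - 0.0081195*I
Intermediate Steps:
s(U) = sqrt(-5 + 2*U)
Y = 32 (Y = 8 + 2*((21 - 26) + 17) = 8 + 2*(-5 + 17) = 8 + 2*12 = 8 + 24 = 32)
s(-5)/(-477) + 63*Y = sqrt(-5 + 2*(-5))/(-477) + 63*32 = sqrt(-5 - 10)*(-1/477) + 2016 = sqrt(-15)*(-1/477) + 2016 = (I*sqrt(15))*(-1/477) + 2016 = -I*sqrt(15)/477 + 2016 = 2016 - I*sqrt(15)/477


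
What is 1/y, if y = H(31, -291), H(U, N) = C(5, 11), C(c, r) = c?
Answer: ⅕ ≈ 0.20000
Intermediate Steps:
H(U, N) = 5
y = 5
1/y = 1/5 = ⅕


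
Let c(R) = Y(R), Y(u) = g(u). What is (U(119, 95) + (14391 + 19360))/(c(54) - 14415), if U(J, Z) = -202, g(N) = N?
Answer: -11183/4787 ≈ -2.3361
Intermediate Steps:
Y(u) = u
c(R) = R
(U(119, 95) + (14391 + 19360))/(c(54) - 14415) = (-202 + (14391 + 19360))/(54 - 14415) = (-202 + 33751)/(-14361) = 33549*(-1/14361) = -11183/4787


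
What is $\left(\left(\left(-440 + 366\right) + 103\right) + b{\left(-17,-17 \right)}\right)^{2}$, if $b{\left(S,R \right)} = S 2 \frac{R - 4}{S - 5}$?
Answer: $\frac{1444}{121} \approx 11.934$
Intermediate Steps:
$b{\left(S,R \right)} = \frac{2 S \left(-4 + R\right)}{-5 + S}$ ($b{\left(S,R \right)} = 2 S \frac{-4 + R}{-5 + S} = \frac{2 S \left(-4 + R\right)}{-5 + S}$)
$\left(\left(\left(-440 + 366\right) + 103\right) + b{\left(-17,-17 \right)}\right)^{2} = \left(\left(\left(-440 + 366\right) + 103\right) + 2 \left(-17\right) \frac{1}{-5 - 17} \left(-4 - 17\right)\right)^{2} = \left(\left(-74 + 103\right) + 2 \left(-17\right) \frac{1}{-22} \left(-21\right)\right)^{2} = \left(29 + 2 \left(-17\right) \left(- \frac{1}{22}\right) \left(-21\right)\right)^{2} = \left(29 - \frac{357}{11}\right)^{2} = \left(- \frac{38}{11}\right)^{2} = \frac{1444}{121}$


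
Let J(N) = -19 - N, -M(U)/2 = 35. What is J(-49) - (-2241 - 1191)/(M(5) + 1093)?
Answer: 1034/31 ≈ 33.355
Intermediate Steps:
M(U) = -70 (M(U) = -2*35 = -70)
J(-49) - (-2241 - 1191)/(M(5) + 1093) = (-19 - 1*(-49)) - (-2241 - 1191)/(-70 + 1093) = (-19 + 49) - (-3432)/1023 = 30 - (-3432)/1023 = 30 - 1*(-104/31) = 30 + 104/31 = 1034/31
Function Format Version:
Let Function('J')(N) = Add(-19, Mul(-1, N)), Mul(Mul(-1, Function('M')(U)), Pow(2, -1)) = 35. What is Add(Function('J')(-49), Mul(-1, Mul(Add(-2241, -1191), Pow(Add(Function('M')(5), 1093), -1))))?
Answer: Rational(1034, 31) ≈ 33.355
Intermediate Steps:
Function('M')(U) = -70 (Function('M')(U) = Mul(-2, 35) = -70)
Add(Function('J')(-49), Mul(-1, Mul(Add(-2241, -1191), Pow(Add(Function('M')(5), 1093), -1)))) = Add(Add(-19, Mul(-1, -49)), Mul(-1, Mul(Add(-2241, -1191), Pow(Add(-70, 1093), -1)))) = Add(Add(-19, 49), Mul(-1, Mul(-3432, Pow(1023, -1)))) = Add(30, Mul(-1, Mul(-3432, Rational(1, 1023)))) = Add(30, Mul(-1, Rational(-104, 31))) = Add(30, Rational(104, 31)) = Rational(1034, 31)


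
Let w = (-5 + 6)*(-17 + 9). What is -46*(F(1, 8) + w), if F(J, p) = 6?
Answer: 92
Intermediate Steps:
w = -8 (w = 1*(-8) = -8)
-46*(F(1, 8) + w) = -46*(6 - 8) = -46*(-2) = 92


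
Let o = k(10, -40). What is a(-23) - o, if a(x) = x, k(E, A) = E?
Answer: -33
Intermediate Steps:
o = 10
a(-23) - o = -23 - 1*10 = -23 - 10 = -33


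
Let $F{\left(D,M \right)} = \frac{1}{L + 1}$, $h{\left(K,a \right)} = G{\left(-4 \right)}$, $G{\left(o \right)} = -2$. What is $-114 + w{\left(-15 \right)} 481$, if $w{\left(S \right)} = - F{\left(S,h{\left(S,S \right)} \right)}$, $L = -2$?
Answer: $367$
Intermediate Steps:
$h{\left(K,a \right)} = -2$
$F{\left(D,M \right)} = -1$ ($F{\left(D,M \right)} = \frac{1}{-2 + 1} = \frac{1}{-1} = -1$)
$w{\left(S \right)} = 1$ ($w{\left(S \right)} = \left(-1\right) \left(-1\right) = 1$)
$-114 + w{\left(-15 \right)} 481 = -114 + 1 \cdot 481 = -114 + 481 = 367$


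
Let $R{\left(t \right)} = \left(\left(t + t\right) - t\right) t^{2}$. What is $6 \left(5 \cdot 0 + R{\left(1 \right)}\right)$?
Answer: $6$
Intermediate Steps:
$R{\left(t \right)} = t^{3}$ ($R{\left(t \right)} = \left(2 t - t\right) t^{2} = t t^{2} = t^{3}$)
$6 \left(5 \cdot 0 + R{\left(1 \right)}\right) = 6 \left(5 \cdot 0 + 1^{3}\right) = 6 \left(0 + 1\right) = 6 \cdot 1 = 6$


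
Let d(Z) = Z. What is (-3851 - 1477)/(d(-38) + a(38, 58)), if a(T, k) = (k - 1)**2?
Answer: -5328/3211 ≈ -1.6593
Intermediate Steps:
a(T, k) = (-1 + k)**2
(-3851 - 1477)/(d(-38) + a(38, 58)) = (-3851 - 1477)/(-38 + (-1 + 58)**2) = -5328/(-38 + 57**2) = -5328/(-38 + 3249) = -5328/3211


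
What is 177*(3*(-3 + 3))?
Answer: 0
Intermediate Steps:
177*(3*(-3 + 3)) = 177*(3*0) = 177*0 = 0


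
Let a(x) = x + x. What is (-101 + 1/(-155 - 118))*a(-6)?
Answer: 110296/91 ≈ 1212.0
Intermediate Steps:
a(x) = 2*x
(-101 + 1/(-155 - 118))*a(-6) = (-101 + 1/(-155 - 118))*(2*(-6)) = (-101 + 1/(-273))*(-12) = (-101 - 1/273)*(-12) = -27574/273*(-12) = 110296/91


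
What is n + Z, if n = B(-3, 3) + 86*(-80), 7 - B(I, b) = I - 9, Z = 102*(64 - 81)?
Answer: -8595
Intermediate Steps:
Z = -1734 (Z = 102*(-17) = -1734)
B(I, b) = 16 - I (B(I, b) = 7 - (I - 9) = 7 - (-9 + I) = 7 + (9 - I) = 16 - I)
n = -6861 (n = (16 - 1*(-3)) + 86*(-80) = (16 + 3) - 6880 = 19 - 6880 = -6861)
n + Z = -6861 - 1734 = -8595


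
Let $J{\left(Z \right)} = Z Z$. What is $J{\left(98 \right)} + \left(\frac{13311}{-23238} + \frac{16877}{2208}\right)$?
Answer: $\frac{27396626303}{2850528} \approx 9611.1$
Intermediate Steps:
$J{\left(Z \right)} = Z^{2}$
$J{\left(98 \right)} + \left(\frac{13311}{-23238} + \frac{16877}{2208}\right) = 98^{2} + \left(\frac{13311}{-23238} + \frac{16877}{2208}\right) = 9604 + \left(13311 \left(- \frac{1}{23238}\right) + 16877 \cdot \frac{1}{2208}\right) = 9604 + \left(- \frac{1479}{2582} + \frac{16877}{2208}\right) = 9604 + \frac{20155391}{2850528} = \frac{27396626303}{2850528}$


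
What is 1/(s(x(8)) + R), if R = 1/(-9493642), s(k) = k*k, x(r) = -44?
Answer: 9493642/18379690911 ≈ 0.00051653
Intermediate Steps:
s(k) = k**2
R = -1/9493642 ≈ -1.0533e-7
1/(s(x(8)) + R) = 1/((-44)**2 - 1/9493642) = 1/(1936 - 1/9493642) = 1/(18379690911/9493642) = 9493642/18379690911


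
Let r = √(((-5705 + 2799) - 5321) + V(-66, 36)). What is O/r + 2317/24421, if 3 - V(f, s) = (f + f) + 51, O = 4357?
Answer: 2317/24421 - 4357*I*√8143/8143 ≈ 0.094877 - 48.283*I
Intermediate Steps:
V(f, s) = -48 - 2*f (V(f, s) = 3 - ((f + f) + 51) = 3 - (2*f + 51) = 3 - (51 + 2*f) = 3 + (-51 - 2*f) = -48 - 2*f)
r = I*√8143 (r = √(((-5705 + 2799) - 5321) + (-48 - 2*(-66))) = √((-2906 - 5321) + (-48 + 132)) = √(-8227 + 84) = √(-8143) = I*√8143 ≈ 90.239*I)
O/r + 2317/24421 = 4357/((I*√8143)) + 2317/24421 = 4357*(-I*√8143/8143) + 2317*(1/24421) = -4357*I*√8143/8143 + 2317/24421 = 2317/24421 - 4357*I*√8143/8143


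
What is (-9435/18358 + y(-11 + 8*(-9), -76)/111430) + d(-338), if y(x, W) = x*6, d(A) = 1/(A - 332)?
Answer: -265884379/511407985 ≈ -0.51991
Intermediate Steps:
d(A) = 1/(-332 + A)
y(x, W) = 6*x
(-9435/18358 + y(-11 + 8*(-9), -76)/111430) + d(-338) = (-9435/18358 + (6*(-11 + 8*(-9)))/111430) + 1/(-332 - 338) = (-9435*1/18358 + (6*(-11 - 72))*(1/111430)) + 1/(-670) = (-9435/18358 + (6*(-83))*(1/111430)) - 1/670 = (-9435/18358 - 498*1/111430) - 1/670 = (-9435/18358 - 249/55715) - 1/670 = -530242167/1022815970 - 1/670 = -265884379/511407985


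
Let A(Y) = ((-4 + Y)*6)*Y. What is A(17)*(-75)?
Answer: -99450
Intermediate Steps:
A(Y) = Y*(-24 + 6*Y) (A(Y) = (-24 + 6*Y)*Y = Y*(-24 + 6*Y))
A(17)*(-75) = (6*17*(-4 + 17))*(-75) = (6*17*13)*(-75) = 1326*(-75) = -99450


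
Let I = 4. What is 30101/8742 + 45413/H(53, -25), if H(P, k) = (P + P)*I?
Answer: 6609085/59784 ≈ 110.55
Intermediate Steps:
H(P, k) = 8*P (H(P, k) = (P + P)*4 = (2*P)*4 = 8*P)
30101/8742 + 45413/H(53, -25) = 30101/8742 + 45413/((8*53)) = 30101*(1/8742) + 45413/424 = 971/282 + 45413*(1/424) = 971/282 + 45413/424 = 6609085/59784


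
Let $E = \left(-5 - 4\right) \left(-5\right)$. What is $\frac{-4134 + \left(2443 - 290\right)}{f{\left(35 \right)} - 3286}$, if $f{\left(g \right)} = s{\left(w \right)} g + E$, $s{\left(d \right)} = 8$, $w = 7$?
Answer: $\frac{283}{423} \approx 0.66903$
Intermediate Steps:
$E = 45$ ($E = \left(-9\right) \left(-5\right) = 45$)
$f{\left(g \right)} = 45 + 8 g$ ($f{\left(g \right)} = 8 g + 45 = 45 + 8 g$)
$\frac{-4134 + \left(2443 - 290\right)}{f{\left(35 \right)} - 3286} = \frac{-4134 + \left(2443 - 290\right)}{\left(45 + 8 \cdot 35\right) - 3286} = \frac{-4134 + 2153}{\left(45 + 280\right) - 3286} = - \frac{1981}{325 - 3286} = - \frac{1981}{-2961} = \left(-1981\right) \left(- \frac{1}{2961}\right) = \frac{283}{423}$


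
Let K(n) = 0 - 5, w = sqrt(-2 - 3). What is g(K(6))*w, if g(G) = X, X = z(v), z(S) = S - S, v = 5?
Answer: 0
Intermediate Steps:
w = I*sqrt(5) (w = sqrt(-5) = I*sqrt(5) ≈ 2.2361*I)
K(n) = -5
z(S) = 0
X = 0
g(G) = 0
g(K(6))*w = 0*(I*sqrt(5)) = 0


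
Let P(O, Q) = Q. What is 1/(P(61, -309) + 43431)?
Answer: 1/43122 ≈ 2.3190e-5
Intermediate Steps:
1/(P(61, -309) + 43431) = 1/(-309 + 43431) = 1/43122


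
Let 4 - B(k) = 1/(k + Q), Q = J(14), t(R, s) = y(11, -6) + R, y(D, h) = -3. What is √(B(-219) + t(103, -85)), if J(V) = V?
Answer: 3*√485645/205 ≈ 10.198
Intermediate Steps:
t(R, s) = -3 + R
Q = 14
B(k) = 4 - 1/(14 + k) (B(k) = 4 - 1/(k + 14) = 4 - 1/(14 + k))
√(B(-219) + t(103, -85)) = √((55 + 4*(-219))/(14 - 219) + (-3 + 103)) = √((55 - 876)/(-205) + 100) = √(-1/205*(-821) + 100) = √(821/205 + 100) = √(21321/205) = 3*√485645/205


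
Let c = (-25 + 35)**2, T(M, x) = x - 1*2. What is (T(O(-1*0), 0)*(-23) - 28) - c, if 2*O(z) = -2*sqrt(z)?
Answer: -82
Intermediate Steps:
O(z) = -sqrt(z) (O(z) = (-2*sqrt(z))/2 = -sqrt(z))
T(M, x) = -2 + x (T(M, x) = x - 2 = -2 + x)
c = 100 (c = 10**2 = 100)
(T(O(-1*0), 0)*(-23) - 28) - c = ((-2 + 0)*(-23) - 28) - 1*100 = (-2*(-23) - 28) - 100 = (46 - 28) - 100 = 18 - 100 = -82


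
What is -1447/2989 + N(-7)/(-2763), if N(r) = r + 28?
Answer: -1353610/2752869 ≈ -0.49171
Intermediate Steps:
N(r) = 28 + r
-1447/2989 + N(-7)/(-2763) = -1447/2989 + (28 - 7)/(-2763) = -1447*1/2989 + 21*(-1/2763) = -1447/2989 - 7/921 = -1353610/2752869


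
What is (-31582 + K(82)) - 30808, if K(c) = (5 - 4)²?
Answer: -62389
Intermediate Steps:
K(c) = 1 (K(c) = 1² = 1)
(-31582 + K(82)) - 30808 = (-31582 + 1) - 30808 = -31581 - 30808 = -62389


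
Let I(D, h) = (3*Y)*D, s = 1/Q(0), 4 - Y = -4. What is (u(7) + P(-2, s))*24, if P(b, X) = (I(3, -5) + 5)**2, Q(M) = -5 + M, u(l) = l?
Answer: 142464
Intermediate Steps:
Y = 8 (Y = 4 - 1*(-4) = 4 + 4 = 8)
s = -1/5 (s = 1/(-5 + 0) = 1/(-5) = -1/5 ≈ -0.20000)
I(D, h) = 24*D (I(D, h) = (3*8)*D = 24*D)
P(b, X) = 5929 (P(b, X) = (24*3 + 5)**2 = (72 + 5)**2 = 77**2 = 5929)
(u(7) + P(-2, s))*24 = (7 + 5929)*24 = 5936*24 = 142464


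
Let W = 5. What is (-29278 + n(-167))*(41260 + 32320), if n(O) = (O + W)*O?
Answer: -163641920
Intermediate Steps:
n(O) = O*(5 + O) (n(O) = (O + 5)*O = (5 + O)*O = O*(5 + O))
(-29278 + n(-167))*(41260 + 32320) = (-29278 - 167*(5 - 167))*(41260 + 32320) = (-29278 - 167*(-162))*73580 = (-29278 + 27054)*73580 = -2224*73580 = -163641920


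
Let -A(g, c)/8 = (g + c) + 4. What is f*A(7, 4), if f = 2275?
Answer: -273000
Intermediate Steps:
A(g, c) = -32 - 8*c - 8*g (A(g, c) = -8*((g + c) + 4) = -8*((c + g) + 4) = -8*(4 + c + g) = -32 - 8*c - 8*g)
f*A(7, 4) = 2275*(-32 - 8*4 - 8*7) = 2275*(-32 - 32 - 56) = 2275*(-120) = -273000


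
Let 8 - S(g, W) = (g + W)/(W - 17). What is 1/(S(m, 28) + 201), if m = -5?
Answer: 11/2276 ≈ 0.0048330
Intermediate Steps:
S(g, W) = 8 - (W + g)/(-17 + W) (S(g, W) = 8 - (g + W)/(W - 17) = 8 - (W + g)/(-17 + W))
1/(S(m, 28) + 201) = 1/((-136 - 1*(-5) + 7*28)/(-17 + 28) + 201) = 1/((-136 + 5 + 196)/11 + 201) = 1/((1/11)*65 + 201) = 1/(65/11 + 201) = 1/(2276/11) = 11/2276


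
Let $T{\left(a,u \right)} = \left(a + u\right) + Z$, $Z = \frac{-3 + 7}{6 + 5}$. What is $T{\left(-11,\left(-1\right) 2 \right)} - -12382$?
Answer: $\frac{136063}{11} \approx 12369.0$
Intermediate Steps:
$Z = \frac{4}{11} \approx 0.36364$
$T{\left(a,u \right)} = \frac{4}{11} + a + u$ ($T{\left(a,u \right)} = \left(a + u\right) + \frac{4}{11} = \frac{4}{11} + a + u$)
$T{\left(-11,\left(-1\right) 2 \right)} - -12382 = \left(\frac{4}{11} - 11 - 2\right) - -12382 = \left(\frac{4}{11} - 11 - 2\right) + 12382 = - \frac{139}{11} + 12382 = \frac{136063}{11}$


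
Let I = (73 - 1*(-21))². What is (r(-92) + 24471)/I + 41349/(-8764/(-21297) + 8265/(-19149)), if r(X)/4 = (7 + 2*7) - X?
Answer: -49666481878651735/24145456828 ≈ -2.0570e+6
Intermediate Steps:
r(X) = 84 - 4*X (r(X) = 4*((7 + 2*7) - X) = 4*((7 + 14) - X) = 4*(21 - X) = 84 - 4*X)
I = 8836 (I = (73 + 21)² = 94² = 8836)
(r(-92) + 24471)/I + 41349/(-8764/(-21297) + 8265/(-19149)) = ((84 - 4*(-92)) + 24471)/8836 + 41349/(-8764/(-21297) + 8265/(-19149)) = ((84 + 368) + 24471)*(1/8836) + 41349/(-8764*(-1/21297) + 8265*(-1/19149)) = (452 + 24471)*(1/8836) + 41349/(8764/21297 - 2755/6383) = 24923*(1/8836) + 41349/(-2732623/135938751) = 24923/8836 + 41349*(-135938751/2732623) = 24923/8836 - 5620931415099/2732623 = -49666481878651735/24145456828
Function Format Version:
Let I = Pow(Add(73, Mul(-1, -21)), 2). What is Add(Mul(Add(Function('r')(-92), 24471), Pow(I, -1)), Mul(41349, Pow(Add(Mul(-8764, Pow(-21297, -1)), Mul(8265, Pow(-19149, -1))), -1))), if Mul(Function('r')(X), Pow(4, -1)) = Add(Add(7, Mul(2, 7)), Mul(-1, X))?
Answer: Rational(-49666481878651735, 24145456828) ≈ -2.0570e+6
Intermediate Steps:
Function('r')(X) = Add(84, Mul(-4, X)) (Function('r')(X) = Mul(4, Add(Add(7, Mul(2, 7)), Mul(-1, X))) = Mul(4, Add(Add(7, 14), Mul(-1, X))) = Mul(4, Add(21, Mul(-1, X))) = Add(84, Mul(-4, X)))
I = 8836 (I = Pow(Add(73, 21), 2) = Pow(94, 2) = 8836)
Add(Mul(Add(Function('r')(-92), 24471), Pow(I, -1)), Mul(41349, Pow(Add(Mul(-8764, Pow(-21297, -1)), Mul(8265, Pow(-19149, -1))), -1))) = Add(Mul(Add(Add(84, Mul(-4, -92)), 24471), Pow(8836, -1)), Mul(41349, Pow(Add(Mul(-8764, Pow(-21297, -1)), Mul(8265, Pow(-19149, -1))), -1))) = Add(Mul(Add(Add(84, 368), 24471), Rational(1, 8836)), Mul(41349, Pow(Add(Mul(-8764, Rational(-1, 21297)), Mul(8265, Rational(-1, 19149))), -1))) = Add(Mul(Add(452, 24471), Rational(1, 8836)), Mul(41349, Pow(Add(Rational(8764, 21297), Rational(-2755, 6383)), -1))) = Add(Mul(24923, Rational(1, 8836)), Mul(41349, Pow(Rational(-2732623, 135938751), -1))) = Add(Rational(24923, 8836), Mul(41349, Rational(-135938751, 2732623))) = Add(Rational(24923, 8836), Rational(-5620931415099, 2732623)) = Rational(-49666481878651735, 24145456828)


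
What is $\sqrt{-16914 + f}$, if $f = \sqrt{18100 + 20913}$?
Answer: $\sqrt{-16914 + \sqrt{39013}} \approx 129.29 i$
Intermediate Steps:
$f = \sqrt{39013} \approx 197.52$
$\sqrt{-16914 + f} = \sqrt{-16914 + \sqrt{39013}}$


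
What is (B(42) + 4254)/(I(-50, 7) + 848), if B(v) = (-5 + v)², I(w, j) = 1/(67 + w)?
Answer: 95591/14417 ≈ 6.6304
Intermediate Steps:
(B(42) + 4254)/(I(-50, 7) + 848) = ((-5 + 42)² + 4254)/(1/(67 - 50) + 848) = (37² + 4254)/(1/17 + 848) = (1369 + 4254)/(1/17 + 848) = 5623/(14417/17) = 5623*(17/14417) = 95591/14417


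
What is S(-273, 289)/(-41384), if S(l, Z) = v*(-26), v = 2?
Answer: 13/10346 ≈ 0.0012565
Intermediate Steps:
S(l, Z) = -52 (S(l, Z) = 2*(-26) = -52)
S(-273, 289)/(-41384) = -52/(-41384) = -52*(-1/41384) = 13/10346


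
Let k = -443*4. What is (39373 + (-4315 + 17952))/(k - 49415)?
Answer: -53010/51187 ≈ -1.0356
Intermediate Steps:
k = -1772
(39373 + (-4315 + 17952))/(k - 49415) = (39373 + (-4315 + 17952))/(-1772 - 49415) = (39373 + 13637)/(-51187) = 53010*(-1/51187) = -53010/51187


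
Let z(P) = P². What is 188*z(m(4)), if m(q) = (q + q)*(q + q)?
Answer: 770048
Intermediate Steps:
m(q) = 4*q² (m(q) = (2*q)*(2*q) = 4*q²)
188*z(m(4)) = 188*(4*4²)² = 188*(4*16)² = 188*64² = 188*4096 = 770048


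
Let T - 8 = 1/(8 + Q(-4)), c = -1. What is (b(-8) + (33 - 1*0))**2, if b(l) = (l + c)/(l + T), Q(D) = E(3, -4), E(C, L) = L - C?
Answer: 576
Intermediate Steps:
Q(D) = -7 (Q(D) = -4 - 1*3 = -4 - 3 = -7)
T = 9 (T = 8 + 1/(8 - 7) = 8 + 1/1 = 8 + 1 = 9)
b(l) = (-1 + l)/(9 + l) (b(l) = (l - 1)/(l + 9) = (-1 + l)/(9 + l))
(b(-8) + (33 - 1*0))**2 = ((-1 - 8)/(9 - 8) + (33 - 1*0))**2 = (-9/1 + (33 + 0))**2 = (1*(-9) + 33)**2 = (-9 + 33)**2 = 24**2 = 576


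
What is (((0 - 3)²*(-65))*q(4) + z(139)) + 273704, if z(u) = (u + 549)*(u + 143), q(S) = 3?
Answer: 465965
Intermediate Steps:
z(u) = (143 + u)*(549 + u) (z(u) = (549 + u)*(143 + u) = (143 + u)*(549 + u))
(((0 - 3)²*(-65))*q(4) + z(139)) + 273704 = (((0 - 3)²*(-65))*3 + (78507 + 139² + 692*139)) + 273704 = (((-3)²*(-65))*3 + (78507 + 19321 + 96188)) + 273704 = ((9*(-65))*3 + 194016) + 273704 = (-585*3 + 194016) + 273704 = (-1755 + 194016) + 273704 = 192261 + 273704 = 465965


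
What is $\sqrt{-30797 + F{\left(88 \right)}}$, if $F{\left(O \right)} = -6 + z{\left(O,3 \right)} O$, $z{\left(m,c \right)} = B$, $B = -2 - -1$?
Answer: $i \sqrt{30891} \approx 175.76 i$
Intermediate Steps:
$B = -1$ ($B = -2 + 1 = -1$)
$z{\left(m,c \right)} = -1$
$F{\left(O \right)} = -6 - O$
$\sqrt{-30797 + F{\left(88 \right)}} = \sqrt{-30797 - 94} = \sqrt{-30891} = i \sqrt{30891}$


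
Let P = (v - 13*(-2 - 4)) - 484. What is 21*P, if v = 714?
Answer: 6468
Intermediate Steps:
P = 308 (P = (714 - 13*(-2 - 4)) - 484 = (714 - 13*(-6)) - 484 = (714 + 78) - 484 = 792 - 484 = 308)
21*P = 21*308 = 6468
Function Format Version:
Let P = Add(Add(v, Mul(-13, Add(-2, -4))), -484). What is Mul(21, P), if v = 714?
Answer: 6468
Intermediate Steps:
P = 308 (P = Add(Add(714, Mul(-13, Add(-2, -4))), -484) = Add(Add(714, Mul(-13, -6)), -484) = Add(Add(714, 78), -484) = Add(792, -484) = 308)
Mul(21, P) = Mul(21, 308) = 6468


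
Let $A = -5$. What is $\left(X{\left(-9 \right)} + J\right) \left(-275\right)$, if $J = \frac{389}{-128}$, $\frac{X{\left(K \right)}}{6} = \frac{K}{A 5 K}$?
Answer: $\frac{115423}{128} \approx 901.74$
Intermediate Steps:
$X{\left(K \right)} = - \frac{6}{25}$ ($X{\left(K \right)} = 6 \frac{K}{\left(-5\right) 5 K} = 6 \frac{K}{\left(-25\right) K} = 6 K \left(- \frac{1}{25 K}\right) = 6 \left(- \frac{1}{25}\right) = - \frac{6}{25}$)
$J = - \frac{389}{128}$ ($J = 389 \left(- \frac{1}{128}\right) = - \frac{389}{128} \approx -3.0391$)
$\left(X{\left(-9 \right)} + J\right) \left(-275\right) = \left(- \frac{6}{25} - \frac{389}{128}\right) \left(-275\right) = \left(- \frac{10493}{3200}\right) \left(-275\right) = \frac{115423}{128}$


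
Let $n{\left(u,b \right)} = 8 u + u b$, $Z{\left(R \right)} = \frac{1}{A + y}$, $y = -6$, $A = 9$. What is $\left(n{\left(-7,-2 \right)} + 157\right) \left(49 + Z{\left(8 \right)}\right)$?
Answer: $\frac{17020}{3} \approx 5673.3$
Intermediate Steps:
$Z{\left(R \right)} = \frac{1}{3}$ ($Z{\left(R \right)} = \frac{1}{9 - 6} = \frac{1}{3}$)
$n{\left(u,b \right)} = 8 u + b u$
$\left(n{\left(-7,-2 \right)} + 157\right) \left(49 + Z{\left(8 \right)}\right) = \left(- 7 \left(8 - 2\right) + 157\right) \left(49 + \frac{1}{3}\right) = \left(\left(-7\right) 6 + 157\right) \frac{148}{3} = \left(-42 + 157\right) \frac{148}{3} = 115 \cdot \frac{148}{3} = \frac{17020}{3}$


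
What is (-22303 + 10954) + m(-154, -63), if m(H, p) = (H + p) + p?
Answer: -11629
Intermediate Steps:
m(H, p) = H + 2*p
(-22303 + 10954) + m(-154, -63) = (-22303 + 10954) + (-154 + 2*(-63)) = -11349 + (-154 - 126) = -11349 - 280 = -11629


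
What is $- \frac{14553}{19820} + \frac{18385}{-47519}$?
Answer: $- \frac{1055934707}{941826580} \approx -1.1212$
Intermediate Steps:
$- \frac{14553}{19820} + \frac{18385}{-47519} = \left(-14553\right) \frac{1}{19820} + 18385 \left(- \frac{1}{47519}\right) = - \frac{14553}{19820} - \frac{18385}{47519} = - \frac{1055934707}{941826580}$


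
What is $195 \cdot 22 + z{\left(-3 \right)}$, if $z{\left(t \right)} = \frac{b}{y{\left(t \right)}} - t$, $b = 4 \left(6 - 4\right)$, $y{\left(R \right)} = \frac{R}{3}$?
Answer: $4285$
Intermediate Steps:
$y{\left(R \right)} = \frac{R}{3}$ ($y{\left(R \right)} = R \frac{1}{3} = \frac{R}{3}$)
$b = 8$ ($b = 4 \cdot 2 = 8$)
$z{\left(t \right)} = - t + \frac{24}{t}$ ($z{\left(t \right)} = \frac{8}{\frac{1}{3} t} - t = 8 \frac{3}{t} - t = \frac{24}{t} - t = - t + \frac{24}{t}$)
$195 \cdot 22 + z{\left(-3 \right)} = 195 \cdot 22 + \left(\left(-1\right) \left(-3\right) + \frac{24}{-3}\right) = 4290 + \left(3 + 24 \left(- \frac{1}{3}\right)\right) = 4290 + \left(3 - 8\right) = 4290 - 5 = 4285$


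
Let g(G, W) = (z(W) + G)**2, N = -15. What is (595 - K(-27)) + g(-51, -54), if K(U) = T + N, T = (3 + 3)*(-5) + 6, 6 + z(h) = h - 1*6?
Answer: 14323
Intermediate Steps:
z(h) = -12 + h (z(h) = -6 + (h - 1*6) = -6 + (h - 6) = -6 + (-6 + h) = -12 + h)
T = -24 (T = 6*(-5) + 6 = -30 + 6 = -24)
g(G, W) = (-12 + G + W)**2 (g(G, W) = ((-12 + W) + G)**2 = (-12 + G + W)**2)
K(U) = -39 (K(U) = -24 - 15 = -39)
(595 - K(-27)) + g(-51, -54) = (595 - 1*(-39)) + (-12 - 51 - 54)**2 = (595 + 39) + (-117)**2 = 634 + 13689 = 14323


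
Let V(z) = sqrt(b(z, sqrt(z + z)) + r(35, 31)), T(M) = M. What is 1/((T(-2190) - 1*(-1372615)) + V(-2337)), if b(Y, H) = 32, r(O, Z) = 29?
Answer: 1370425/1878064680564 - sqrt(61)/1878064680564 ≈ 7.2970e-7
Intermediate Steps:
V(z) = sqrt(61) (V(z) = sqrt(32 + 29) = sqrt(61))
1/((T(-2190) - 1*(-1372615)) + V(-2337)) = 1/((-2190 - 1*(-1372615)) + sqrt(61)) = 1/((-2190 + 1372615) + sqrt(61)) = 1/(1370425 + sqrt(61))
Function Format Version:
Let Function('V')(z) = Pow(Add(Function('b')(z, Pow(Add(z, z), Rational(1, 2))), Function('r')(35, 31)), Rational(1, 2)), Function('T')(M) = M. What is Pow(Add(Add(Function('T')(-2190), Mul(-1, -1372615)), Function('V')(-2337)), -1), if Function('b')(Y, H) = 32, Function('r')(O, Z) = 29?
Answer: Add(Rational(1370425, 1878064680564), Mul(Rational(-1, 1878064680564), Pow(61, Rational(1, 2)))) ≈ 7.2970e-7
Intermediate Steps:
Function('V')(z) = Pow(61, Rational(1, 2)) (Function('V')(z) = Pow(Add(32, 29), Rational(1, 2)) = Pow(61, Rational(1, 2)))
Pow(Add(Add(Function('T')(-2190), Mul(-1, -1372615)), Function('V')(-2337)), -1) = Pow(Add(Add(-2190, Mul(-1, -1372615)), Pow(61, Rational(1, 2))), -1) = Pow(Add(Add(-2190, 1372615), Pow(61, Rational(1, 2))), -1) = Pow(Add(1370425, Pow(61, Rational(1, 2))), -1)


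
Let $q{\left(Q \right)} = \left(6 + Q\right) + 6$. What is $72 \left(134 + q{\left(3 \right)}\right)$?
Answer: $10728$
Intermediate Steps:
$q{\left(Q \right)} = 12 + Q$
$72 \left(134 + q{\left(3 \right)}\right) = 72 \left(134 + \left(12 + 3\right)\right) = 72 \left(134 + 15\right) = 72 \cdot 149 = 10728$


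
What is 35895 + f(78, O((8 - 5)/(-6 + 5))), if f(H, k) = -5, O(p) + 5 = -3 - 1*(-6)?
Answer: 35890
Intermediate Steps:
O(p) = -2 (O(p) = -5 + (-3 - 1*(-6)) = -5 + (-3 + 6) = -5 + 3 = -2)
35895 + f(78, O((8 - 5)/(-6 + 5))) = 35895 - 5 = 35890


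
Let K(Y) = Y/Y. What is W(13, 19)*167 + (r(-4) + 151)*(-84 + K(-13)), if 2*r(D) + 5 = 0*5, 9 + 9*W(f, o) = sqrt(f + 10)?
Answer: -24985/2 + 167*sqrt(23)/9 ≈ -12404.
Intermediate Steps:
W(f, o) = -1 + sqrt(10 + f)/9 (W(f, o) = -1 + sqrt(f + 10)/9 = -1 + sqrt(10 + f)/9)
K(Y) = 1
r(D) = -5/2 (r(D) = -5/2 + (0*5)/2 = -5/2 + (1/2)*0 = -5/2 + 0 = -5/2)
W(13, 19)*167 + (r(-4) + 151)*(-84 + K(-13)) = (-1 + sqrt(10 + 13)/9)*167 + (-5/2 + 151)*(-84 + 1) = (-1 + sqrt(23)/9)*167 + (297/2)*(-83) = (-167 + 167*sqrt(23)/9) - 24651/2 = -24985/2 + 167*sqrt(23)/9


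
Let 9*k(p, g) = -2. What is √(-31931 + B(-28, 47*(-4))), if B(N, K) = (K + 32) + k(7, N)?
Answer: I*√288785/3 ≈ 179.13*I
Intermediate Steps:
k(p, g) = -2/9 (k(p, g) = (⅑)*(-2) = -2/9)
B(N, K) = 286/9 + K (B(N, K) = (K + 32) - 2/9 = (32 + K) - 2/9 = 286/9 + K)
√(-31931 + B(-28, 47*(-4))) = √(-31931 + (286/9 + 47*(-4))) = √(-31931 + (286/9 - 188)) = √(-31931 - 1406/9) = √(-288785/9) = I*√288785/3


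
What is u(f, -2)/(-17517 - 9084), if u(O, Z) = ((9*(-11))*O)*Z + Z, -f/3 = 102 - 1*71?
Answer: 18416/26601 ≈ 0.69230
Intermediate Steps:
f = -93 (f = -3*(102 - 1*71) = -3*(102 - 71) = -3*31 = -93)
u(O, Z) = Z - 99*O*Z (u(O, Z) = (-99*O)*Z + Z = -99*O*Z + Z = Z - 99*O*Z)
u(f, -2)/(-17517 - 9084) = (-2*(1 - 99*(-93)))/(-17517 - 9084) = -2*(1 + 9207)/(-26601) = -2*9208*(-1/26601) = -18416*(-1/26601) = 18416/26601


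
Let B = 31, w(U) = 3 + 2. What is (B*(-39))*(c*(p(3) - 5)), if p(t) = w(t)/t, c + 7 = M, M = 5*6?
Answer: 92690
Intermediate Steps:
w(U) = 5
M = 30
c = 23 (c = -7 + 30 = 23)
p(t) = 5/t
(B*(-39))*(c*(p(3) - 5)) = (31*(-39))*(23*(5/3 - 5)) = -27807*(5*(⅓) - 5) = -27807*(5/3 - 5) = -27807*(-10)/3 = -1209*(-230/3) = 92690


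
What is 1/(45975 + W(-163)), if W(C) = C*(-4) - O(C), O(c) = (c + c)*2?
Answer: 1/47279 ≈ 2.1151e-5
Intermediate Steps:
O(c) = 4*c (O(c) = (2*c)*2 = 4*c)
W(C) = -8*C (W(C) = C*(-4) - 4*C = -4*C - 4*C = -8*C)
1/(45975 + W(-163)) = 1/(45975 - 8*(-163)) = 1/(45975 + 1304) = 1/47279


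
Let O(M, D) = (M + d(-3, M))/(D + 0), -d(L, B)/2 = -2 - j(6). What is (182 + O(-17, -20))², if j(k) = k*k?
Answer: 12823561/400 ≈ 32059.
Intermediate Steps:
j(k) = k²
d(L, B) = 76 (d(L, B) = -2*(-2 - 1*6²) = -2*(-2 - 1*36) = -2*(-2 - 36) = -2*(-38) = 76)
O(M, D) = (76 + M)/D (O(M, D) = (M + 76)/(D + 0) = (76 + M)/D)
(182 + O(-17, -20))² = (182 + (76 - 17)/(-20))² = (182 - 1/20*59)² = (182 - 59/20)² = (3581/20)² = 12823561/400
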